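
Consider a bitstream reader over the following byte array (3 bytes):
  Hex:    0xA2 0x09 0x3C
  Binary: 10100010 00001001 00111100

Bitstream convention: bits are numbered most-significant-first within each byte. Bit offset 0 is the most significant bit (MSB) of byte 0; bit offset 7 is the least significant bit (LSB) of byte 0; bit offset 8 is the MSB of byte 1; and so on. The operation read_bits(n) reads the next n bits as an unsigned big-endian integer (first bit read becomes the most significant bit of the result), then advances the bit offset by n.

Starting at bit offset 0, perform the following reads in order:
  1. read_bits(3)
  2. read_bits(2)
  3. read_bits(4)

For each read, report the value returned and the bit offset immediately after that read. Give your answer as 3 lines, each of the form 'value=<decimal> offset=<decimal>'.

Read 1: bits[0:3] width=3 -> value=5 (bin 101); offset now 3 = byte 0 bit 3; 21 bits remain
Read 2: bits[3:5] width=2 -> value=0 (bin 00); offset now 5 = byte 0 bit 5; 19 bits remain
Read 3: bits[5:9] width=4 -> value=4 (bin 0100); offset now 9 = byte 1 bit 1; 15 bits remain

Answer: value=5 offset=3
value=0 offset=5
value=4 offset=9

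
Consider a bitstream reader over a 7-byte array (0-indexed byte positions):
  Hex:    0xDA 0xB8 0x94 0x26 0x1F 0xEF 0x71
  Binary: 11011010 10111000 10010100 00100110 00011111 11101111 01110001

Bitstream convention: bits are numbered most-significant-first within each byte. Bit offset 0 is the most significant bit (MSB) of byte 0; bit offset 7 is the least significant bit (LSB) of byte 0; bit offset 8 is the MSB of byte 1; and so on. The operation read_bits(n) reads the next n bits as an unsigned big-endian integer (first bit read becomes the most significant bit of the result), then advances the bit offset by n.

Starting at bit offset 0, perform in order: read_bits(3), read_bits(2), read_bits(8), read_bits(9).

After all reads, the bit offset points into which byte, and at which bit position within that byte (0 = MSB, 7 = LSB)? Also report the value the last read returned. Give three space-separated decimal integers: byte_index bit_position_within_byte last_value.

Read 1: bits[0:3] width=3 -> value=6 (bin 110); offset now 3 = byte 0 bit 3; 53 bits remain
Read 2: bits[3:5] width=2 -> value=3 (bin 11); offset now 5 = byte 0 bit 5; 51 bits remain
Read 3: bits[5:13] width=8 -> value=87 (bin 01010111); offset now 13 = byte 1 bit 5; 43 bits remain
Read 4: bits[13:22] width=9 -> value=37 (bin 000100101); offset now 22 = byte 2 bit 6; 34 bits remain

Answer: 2 6 37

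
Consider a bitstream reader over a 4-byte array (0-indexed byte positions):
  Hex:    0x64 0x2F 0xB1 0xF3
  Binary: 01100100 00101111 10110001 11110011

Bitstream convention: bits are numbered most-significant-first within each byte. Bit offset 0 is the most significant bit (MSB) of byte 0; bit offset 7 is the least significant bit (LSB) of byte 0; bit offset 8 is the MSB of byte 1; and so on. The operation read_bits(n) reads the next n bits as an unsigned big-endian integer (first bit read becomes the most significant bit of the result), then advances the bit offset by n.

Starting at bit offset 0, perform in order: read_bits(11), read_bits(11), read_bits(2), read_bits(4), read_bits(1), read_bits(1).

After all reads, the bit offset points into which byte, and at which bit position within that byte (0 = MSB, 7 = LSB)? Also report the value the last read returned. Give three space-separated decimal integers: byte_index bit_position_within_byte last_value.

Answer: 3 6 0

Derivation:
Read 1: bits[0:11] width=11 -> value=801 (bin 01100100001); offset now 11 = byte 1 bit 3; 21 bits remain
Read 2: bits[11:22] width=11 -> value=1004 (bin 01111101100); offset now 22 = byte 2 bit 6; 10 bits remain
Read 3: bits[22:24] width=2 -> value=1 (bin 01); offset now 24 = byte 3 bit 0; 8 bits remain
Read 4: bits[24:28] width=4 -> value=15 (bin 1111); offset now 28 = byte 3 bit 4; 4 bits remain
Read 5: bits[28:29] width=1 -> value=0 (bin 0); offset now 29 = byte 3 bit 5; 3 bits remain
Read 6: bits[29:30] width=1 -> value=0 (bin 0); offset now 30 = byte 3 bit 6; 2 bits remain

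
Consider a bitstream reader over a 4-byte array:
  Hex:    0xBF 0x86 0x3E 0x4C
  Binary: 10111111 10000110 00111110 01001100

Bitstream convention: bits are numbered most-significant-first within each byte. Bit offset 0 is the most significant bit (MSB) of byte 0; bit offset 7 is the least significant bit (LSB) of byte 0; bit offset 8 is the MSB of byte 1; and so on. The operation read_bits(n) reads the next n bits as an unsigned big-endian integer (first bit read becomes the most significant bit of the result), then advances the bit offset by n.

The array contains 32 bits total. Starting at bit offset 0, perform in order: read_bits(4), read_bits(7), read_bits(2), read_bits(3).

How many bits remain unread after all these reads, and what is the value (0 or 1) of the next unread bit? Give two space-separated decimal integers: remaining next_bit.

Answer: 16 0

Derivation:
Read 1: bits[0:4] width=4 -> value=11 (bin 1011); offset now 4 = byte 0 bit 4; 28 bits remain
Read 2: bits[4:11] width=7 -> value=124 (bin 1111100); offset now 11 = byte 1 bit 3; 21 bits remain
Read 3: bits[11:13] width=2 -> value=0 (bin 00); offset now 13 = byte 1 bit 5; 19 bits remain
Read 4: bits[13:16] width=3 -> value=6 (bin 110); offset now 16 = byte 2 bit 0; 16 bits remain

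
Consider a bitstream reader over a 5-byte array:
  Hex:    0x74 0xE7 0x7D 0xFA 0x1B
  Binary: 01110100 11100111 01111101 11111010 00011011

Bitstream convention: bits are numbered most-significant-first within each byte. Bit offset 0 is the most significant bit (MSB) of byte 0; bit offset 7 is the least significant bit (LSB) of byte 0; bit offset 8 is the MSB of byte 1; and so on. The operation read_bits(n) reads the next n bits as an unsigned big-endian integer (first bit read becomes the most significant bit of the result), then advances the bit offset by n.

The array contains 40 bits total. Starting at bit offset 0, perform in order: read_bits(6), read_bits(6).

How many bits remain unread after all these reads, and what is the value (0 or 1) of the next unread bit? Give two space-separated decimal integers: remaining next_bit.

Answer: 28 0

Derivation:
Read 1: bits[0:6] width=6 -> value=29 (bin 011101); offset now 6 = byte 0 bit 6; 34 bits remain
Read 2: bits[6:12] width=6 -> value=14 (bin 001110); offset now 12 = byte 1 bit 4; 28 bits remain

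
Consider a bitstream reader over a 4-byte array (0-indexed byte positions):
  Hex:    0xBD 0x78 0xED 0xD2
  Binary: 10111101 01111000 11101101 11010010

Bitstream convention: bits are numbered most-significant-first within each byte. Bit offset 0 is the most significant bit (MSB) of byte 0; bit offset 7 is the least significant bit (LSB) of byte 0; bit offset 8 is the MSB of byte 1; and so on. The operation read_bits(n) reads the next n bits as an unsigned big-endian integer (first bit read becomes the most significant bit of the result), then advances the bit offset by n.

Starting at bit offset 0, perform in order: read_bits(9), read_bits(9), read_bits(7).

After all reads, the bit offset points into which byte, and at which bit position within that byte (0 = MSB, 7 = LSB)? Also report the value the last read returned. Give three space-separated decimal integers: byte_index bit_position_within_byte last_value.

Answer: 3 1 91

Derivation:
Read 1: bits[0:9] width=9 -> value=378 (bin 101111010); offset now 9 = byte 1 bit 1; 23 bits remain
Read 2: bits[9:18] width=9 -> value=483 (bin 111100011); offset now 18 = byte 2 bit 2; 14 bits remain
Read 3: bits[18:25] width=7 -> value=91 (bin 1011011); offset now 25 = byte 3 bit 1; 7 bits remain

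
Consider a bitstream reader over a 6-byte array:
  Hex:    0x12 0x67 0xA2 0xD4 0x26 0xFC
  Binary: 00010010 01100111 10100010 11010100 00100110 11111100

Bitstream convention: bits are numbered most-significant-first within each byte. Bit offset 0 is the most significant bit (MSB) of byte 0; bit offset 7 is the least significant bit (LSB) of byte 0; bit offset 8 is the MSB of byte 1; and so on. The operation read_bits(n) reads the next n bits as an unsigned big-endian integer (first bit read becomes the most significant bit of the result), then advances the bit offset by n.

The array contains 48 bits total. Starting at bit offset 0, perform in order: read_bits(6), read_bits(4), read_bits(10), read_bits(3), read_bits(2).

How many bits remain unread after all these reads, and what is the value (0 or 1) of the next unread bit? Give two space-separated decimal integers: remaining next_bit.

Answer: 23 1

Derivation:
Read 1: bits[0:6] width=6 -> value=4 (bin 000100); offset now 6 = byte 0 bit 6; 42 bits remain
Read 2: bits[6:10] width=4 -> value=9 (bin 1001); offset now 10 = byte 1 bit 2; 38 bits remain
Read 3: bits[10:20] width=10 -> value=634 (bin 1001111010); offset now 20 = byte 2 bit 4; 28 bits remain
Read 4: bits[20:23] width=3 -> value=1 (bin 001); offset now 23 = byte 2 bit 7; 25 bits remain
Read 5: bits[23:25] width=2 -> value=1 (bin 01); offset now 25 = byte 3 bit 1; 23 bits remain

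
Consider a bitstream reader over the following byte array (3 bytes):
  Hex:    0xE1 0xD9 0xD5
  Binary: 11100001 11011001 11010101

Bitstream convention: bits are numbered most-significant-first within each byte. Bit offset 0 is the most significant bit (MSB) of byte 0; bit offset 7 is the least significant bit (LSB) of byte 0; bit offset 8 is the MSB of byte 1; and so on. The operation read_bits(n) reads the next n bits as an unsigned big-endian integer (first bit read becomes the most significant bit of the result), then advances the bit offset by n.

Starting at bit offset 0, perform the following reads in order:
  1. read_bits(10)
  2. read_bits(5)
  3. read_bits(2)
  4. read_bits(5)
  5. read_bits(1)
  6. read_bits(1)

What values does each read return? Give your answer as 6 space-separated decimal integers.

Read 1: bits[0:10] width=10 -> value=903 (bin 1110000111); offset now 10 = byte 1 bit 2; 14 bits remain
Read 2: bits[10:15] width=5 -> value=12 (bin 01100); offset now 15 = byte 1 bit 7; 9 bits remain
Read 3: bits[15:17] width=2 -> value=3 (bin 11); offset now 17 = byte 2 bit 1; 7 bits remain
Read 4: bits[17:22] width=5 -> value=21 (bin 10101); offset now 22 = byte 2 bit 6; 2 bits remain
Read 5: bits[22:23] width=1 -> value=0 (bin 0); offset now 23 = byte 2 bit 7; 1 bits remain
Read 6: bits[23:24] width=1 -> value=1 (bin 1); offset now 24 = byte 3 bit 0; 0 bits remain

Answer: 903 12 3 21 0 1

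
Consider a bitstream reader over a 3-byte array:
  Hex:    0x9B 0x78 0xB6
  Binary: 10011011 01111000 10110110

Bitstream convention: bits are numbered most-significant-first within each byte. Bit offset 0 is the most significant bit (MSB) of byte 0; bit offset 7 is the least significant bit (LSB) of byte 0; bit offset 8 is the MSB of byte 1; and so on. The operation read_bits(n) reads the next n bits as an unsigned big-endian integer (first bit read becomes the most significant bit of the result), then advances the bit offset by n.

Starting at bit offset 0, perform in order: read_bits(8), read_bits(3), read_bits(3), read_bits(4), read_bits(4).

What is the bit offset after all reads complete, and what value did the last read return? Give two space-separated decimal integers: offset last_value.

Answer: 22 13

Derivation:
Read 1: bits[0:8] width=8 -> value=155 (bin 10011011); offset now 8 = byte 1 bit 0; 16 bits remain
Read 2: bits[8:11] width=3 -> value=3 (bin 011); offset now 11 = byte 1 bit 3; 13 bits remain
Read 3: bits[11:14] width=3 -> value=6 (bin 110); offset now 14 = byte 1 bit 6; 10 bits remain
Read 4: bits[14:18] width=4 -> value=2 (bin 0010); offset now 18 = byte 2 bit 2; 6 bits remain
Read 5: bits[18:22] width=4 -> value=13 (bin 1101); offset now 22 = byte 2 bit 6; 2 bits remain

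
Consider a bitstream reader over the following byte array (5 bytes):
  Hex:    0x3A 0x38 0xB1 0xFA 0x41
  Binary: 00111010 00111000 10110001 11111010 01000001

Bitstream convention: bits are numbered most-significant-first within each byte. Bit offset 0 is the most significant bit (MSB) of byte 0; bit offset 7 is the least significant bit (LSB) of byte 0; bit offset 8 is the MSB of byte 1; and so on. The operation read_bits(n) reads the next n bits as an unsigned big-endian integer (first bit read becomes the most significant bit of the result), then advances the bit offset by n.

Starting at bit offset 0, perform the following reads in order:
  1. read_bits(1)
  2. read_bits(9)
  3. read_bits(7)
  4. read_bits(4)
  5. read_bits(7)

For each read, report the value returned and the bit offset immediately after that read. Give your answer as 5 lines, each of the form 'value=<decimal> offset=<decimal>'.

Read 1: bits[0:1] width=1 -> value=0 (bin 0); offset now 1 = byte 0 bit 1; 39 bits remain
Read 2: bits[1:10] width=9 -> value=232 (bin 011101000); offset now 10 = byte 1 bit 2; 30 bits remain
Read 3: bits[10:17] width=7 -> value=113 (bin 1110001); offset now 17 = byte 2 bit 1; 23 bits remain
Read 4: bits[17:21] width=4 -> value=6 (bin 0110); offset now 21 = byte 2 bit 5; 19 bits remain
Read 5: bits[21:28] width=7 -> value=31 (bin 0011111); offset now 28 = byte 3 bit 4; 12 bits remain

Answer: value=0 offset=1
value=232 offset=10
value=113 offset=17
value=6 offset=21
value=31 offset=28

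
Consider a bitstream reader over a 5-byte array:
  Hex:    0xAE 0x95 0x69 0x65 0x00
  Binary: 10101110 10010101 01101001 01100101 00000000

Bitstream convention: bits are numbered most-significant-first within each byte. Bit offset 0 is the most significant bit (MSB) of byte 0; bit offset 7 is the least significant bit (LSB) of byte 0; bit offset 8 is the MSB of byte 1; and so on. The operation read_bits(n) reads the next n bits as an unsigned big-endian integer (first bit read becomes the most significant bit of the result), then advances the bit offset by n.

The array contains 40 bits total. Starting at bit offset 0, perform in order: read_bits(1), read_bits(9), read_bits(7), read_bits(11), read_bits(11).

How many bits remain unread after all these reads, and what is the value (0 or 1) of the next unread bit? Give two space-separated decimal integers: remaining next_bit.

Answer: 1 0

Derivation:
Read 1: bits[0:1] width=1 -> value=1 (bin 1); offset now 1 = byte 0 bit 1; 39 bits remain
Read 2: bits[1:10] width=9 -> value=186 (bin 010111010); offset now 10 = byte 1 bit 2; 30 bits remain
Read 3: bits[10:17] width=7 -> value=42 (bin 0101010); offset now 17 = byte 2 bit 1; 23 bits remain
Read 4: bits[17:28] width=11 -> value=1686 (bin 11010010110); offset now 28 = byte 3 bit 4; 12 bits remain
Read 5: bits[28:39] width=11 -> value=640 (bin 01010000000); offset now 39 = byte 4 bit 7; 1 bits remain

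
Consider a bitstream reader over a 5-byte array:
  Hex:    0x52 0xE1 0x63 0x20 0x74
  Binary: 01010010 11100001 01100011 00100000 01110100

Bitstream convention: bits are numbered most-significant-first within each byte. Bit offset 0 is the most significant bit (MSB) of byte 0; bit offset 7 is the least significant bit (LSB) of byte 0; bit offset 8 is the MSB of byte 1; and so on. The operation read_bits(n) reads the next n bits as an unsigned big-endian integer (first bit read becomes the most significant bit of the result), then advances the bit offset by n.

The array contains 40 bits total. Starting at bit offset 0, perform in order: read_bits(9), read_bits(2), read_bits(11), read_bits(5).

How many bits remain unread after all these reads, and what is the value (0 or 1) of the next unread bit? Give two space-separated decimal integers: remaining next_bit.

Read 1: bits[0:9] width=9 -> value=165 (bin 010100101); offset now 9 = byte 1 bit 1; 31 bits remain
Read 2: bits[9:11] width=2 -> value=3 (bin 11); offset now 11 = byte 1 bit 3; 29 bits remain
Read 3: bits[11:22] width=11 -> value=88 (bin 00001011000); offset now 22 = byte 2 bit 6; 18 bits remain
Read 4: bits[22:27] width=5 -> value=25 (bin 11001); offset now 27 = byte 3 bit 3; 13 bits remain

Answer: 13 0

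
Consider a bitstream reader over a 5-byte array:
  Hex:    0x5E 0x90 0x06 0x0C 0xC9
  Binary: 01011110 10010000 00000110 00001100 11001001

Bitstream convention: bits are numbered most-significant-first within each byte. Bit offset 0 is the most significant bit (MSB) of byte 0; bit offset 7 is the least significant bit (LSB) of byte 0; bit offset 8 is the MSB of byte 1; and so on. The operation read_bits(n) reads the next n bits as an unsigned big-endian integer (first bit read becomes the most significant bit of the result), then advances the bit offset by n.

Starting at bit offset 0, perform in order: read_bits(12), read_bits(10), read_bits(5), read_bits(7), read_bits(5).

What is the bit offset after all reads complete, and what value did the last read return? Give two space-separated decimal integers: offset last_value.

Read 1: bits[0:12] width=12 -> value=1513 (bin 010111101001); offset now 12 = byte 1 bit 4; 28 bits remain
Read 2: bits[12:22] width=10 -> value=1 (bin 0000000001); offset now 22 = byte 2 bit 6; 18 bits remain
Read 3: bits[22:27] width=5 -> value=16 (bin 10000); offset now 27 = byte 3 bit 3; 13 bits remain
Read 4: bits[27:34] width=7 -> value=51 (bin 0110011); offset now 34 = byte 4 bit 2; 6 bits remain
Read 5: bits[34:39] width=5 -> value=4 (bin 00100); offset now 39 = byte 4 bit 7; 1 bits remain

Answer: 39 4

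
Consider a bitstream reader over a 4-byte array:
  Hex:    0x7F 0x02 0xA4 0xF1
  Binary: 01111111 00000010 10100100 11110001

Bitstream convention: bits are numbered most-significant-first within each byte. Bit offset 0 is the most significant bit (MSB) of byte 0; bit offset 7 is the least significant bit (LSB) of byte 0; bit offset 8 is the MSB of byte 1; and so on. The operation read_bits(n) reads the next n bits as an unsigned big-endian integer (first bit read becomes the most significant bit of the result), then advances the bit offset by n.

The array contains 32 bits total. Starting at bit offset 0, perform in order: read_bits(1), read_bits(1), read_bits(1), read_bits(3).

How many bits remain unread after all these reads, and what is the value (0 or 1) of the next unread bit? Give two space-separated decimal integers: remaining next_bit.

Read 1: bits[0:1] width=1 -> value=0 (bin 0); offset now 1 = byte 0 bit 1; 31 bits remain
Read 2: bits[1:2] width=1 -> value=1 (bin 1); offset now 2 = byte 0 bit 2; 30 bits remain
Read 3: bits[2:3] width=1 -> value=1 (bin 1); offset now 3 = byte 0 bit 3; 29 bits remain
Read 4: bits[3:6] width=3 -> value=7 (bin 111); offset now 6 = byte 0 bit 6; 26 bits remain

Answer: 26 1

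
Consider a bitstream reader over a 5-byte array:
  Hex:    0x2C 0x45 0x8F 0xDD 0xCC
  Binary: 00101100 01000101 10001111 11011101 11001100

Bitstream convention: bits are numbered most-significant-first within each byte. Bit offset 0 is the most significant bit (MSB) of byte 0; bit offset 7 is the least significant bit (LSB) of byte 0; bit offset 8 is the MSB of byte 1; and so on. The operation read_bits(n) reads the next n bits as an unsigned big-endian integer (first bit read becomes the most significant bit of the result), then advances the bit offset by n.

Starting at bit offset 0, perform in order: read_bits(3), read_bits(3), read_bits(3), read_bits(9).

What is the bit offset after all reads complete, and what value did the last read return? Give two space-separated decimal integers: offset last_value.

Read 1: bits[0:3] width=3 -> value=1 (bin 001); offset now 3 = byte 0 bit 3; 37 bits remain
Read 2: bits[3:6] width=3 -> value=3 (bin 011); offset now 6 = byte 0 bit 6; 34 bits remain
Read 3: bits[6:9] width=3 -> value=0 (bin 000); offset now 9 = byte 1 bit 1; 31 bits remain
Read 4: bits[9:18] width=9 -> value=278 (bin 100010110); offset now 18 = byte 2 bit 2; 22 bits remain

Answer: 18 278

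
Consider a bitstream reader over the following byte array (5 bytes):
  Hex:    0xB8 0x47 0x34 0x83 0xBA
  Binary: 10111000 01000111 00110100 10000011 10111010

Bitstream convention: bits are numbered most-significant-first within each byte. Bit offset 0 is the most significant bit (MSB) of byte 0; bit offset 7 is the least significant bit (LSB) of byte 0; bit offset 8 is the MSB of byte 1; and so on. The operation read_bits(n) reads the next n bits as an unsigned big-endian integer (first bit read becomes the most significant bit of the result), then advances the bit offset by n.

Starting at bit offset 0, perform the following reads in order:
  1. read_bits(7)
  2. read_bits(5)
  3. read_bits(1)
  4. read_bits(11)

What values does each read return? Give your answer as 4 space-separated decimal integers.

Read 1: bits[0:7] width=7 -> value=92 (bin 1011100); offset now 7 = byte 0 bit 7; 33 bits remain
Read 2: bits[7:12] width=5 -> value=4 (bin 00100); offset now 12 = byte 1 bit 4; 28 bits remain
Read 3: bits[12:13] width=1 -> value=0 (bin 0); offset now 13 = byte 1 bit 5; 27 bits remain
Read 4: bits[13:24] width=11 -> value=1844 (bin 11100110100); offset now 24 = byte 3 bit 0; 16 bits remain

Answer: 92 4 0 1844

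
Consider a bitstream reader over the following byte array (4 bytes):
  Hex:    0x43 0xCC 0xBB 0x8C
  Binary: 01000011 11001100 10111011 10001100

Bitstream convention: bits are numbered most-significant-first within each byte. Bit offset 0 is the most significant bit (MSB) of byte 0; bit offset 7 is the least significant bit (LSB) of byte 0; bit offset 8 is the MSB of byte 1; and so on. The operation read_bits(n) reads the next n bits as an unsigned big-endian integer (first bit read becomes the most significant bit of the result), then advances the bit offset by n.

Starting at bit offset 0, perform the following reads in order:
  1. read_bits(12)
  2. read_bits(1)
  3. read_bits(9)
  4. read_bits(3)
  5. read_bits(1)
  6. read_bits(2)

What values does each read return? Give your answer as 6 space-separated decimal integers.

Answer: 1084 1 302 7 0 0

Derivation:
Read 1: bits[0:12] width=12 -> value=1084 (bin 010000111100); offset now 12 = byte 1 bit 4; 20 bits remain
Read 2: bits[12:13] width=1 -> value=1 (bin 1); offset now 13 = byte 1 bit 5; 19 bits remain
Read 3: bits[13:22] width=9 -> value=302 (bin 100101110); offset now 22 = byte 2 bit 6; 10 bits remain
Read 4: bits[22:25] width=3 -> value=7 (bin 111); offset now 25 = byte 3 bit 1; 7 bits remain
Read 5: bits[25:26] width=1 -> value=0 (bin 0); offset now 26 = byte 3 bit 2; 6 bits remain
Read 6: bits[26:28] width=2 -> value=0 (bin 00); offset now 28 = byte 3 bit 4; 4 bits remain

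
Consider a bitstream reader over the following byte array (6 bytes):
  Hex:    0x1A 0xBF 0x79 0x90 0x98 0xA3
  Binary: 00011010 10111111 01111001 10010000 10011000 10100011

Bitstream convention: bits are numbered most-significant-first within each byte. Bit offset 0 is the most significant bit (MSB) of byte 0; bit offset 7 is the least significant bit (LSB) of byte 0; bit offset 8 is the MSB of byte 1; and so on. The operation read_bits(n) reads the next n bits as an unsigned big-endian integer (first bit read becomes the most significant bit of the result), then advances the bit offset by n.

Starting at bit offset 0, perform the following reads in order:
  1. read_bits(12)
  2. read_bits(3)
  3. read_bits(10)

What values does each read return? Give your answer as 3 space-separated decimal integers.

Read 1: bits[0:12] width=12 -> value=427 (bin 000110101011); offset now 12 = byte 1 bit 4; 36 bits remain
Read 2: bits[12:15] width=3 -> value=7 (bin 111); offset now 15 = byte 1 bit 7; 33 bits remain
Read 3: bits[15:25] width=10 -> value=755 (bin 1011110011); offset now 25 = byte 3 bit 1; 23 bits remain

Answer: 427 7 755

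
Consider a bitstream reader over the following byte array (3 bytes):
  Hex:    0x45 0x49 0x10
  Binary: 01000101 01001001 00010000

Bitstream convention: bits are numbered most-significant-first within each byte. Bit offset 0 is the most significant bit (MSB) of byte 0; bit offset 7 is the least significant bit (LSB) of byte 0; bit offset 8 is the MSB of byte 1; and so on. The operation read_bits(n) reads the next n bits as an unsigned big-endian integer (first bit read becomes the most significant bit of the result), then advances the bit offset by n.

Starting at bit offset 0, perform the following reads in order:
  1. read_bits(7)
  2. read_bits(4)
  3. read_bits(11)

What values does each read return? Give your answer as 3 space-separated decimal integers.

Answer: 34 10 580

Derivation:
Read 1: bits[0:7] width=7 -> value=34 (bin 0100010); offset now 7 = byte 0 bit 7; 17 bits remain
Read 2: bits[7:11] width=4 -> value=10 (bin 1010); offset now 11 = byte 1 bit 3; 13 bits remain
Read 3: bits[11:22] width=11 -> value=580 (bin 01001000100); offset now 22 = byte 2 bit 6; 2 bits remain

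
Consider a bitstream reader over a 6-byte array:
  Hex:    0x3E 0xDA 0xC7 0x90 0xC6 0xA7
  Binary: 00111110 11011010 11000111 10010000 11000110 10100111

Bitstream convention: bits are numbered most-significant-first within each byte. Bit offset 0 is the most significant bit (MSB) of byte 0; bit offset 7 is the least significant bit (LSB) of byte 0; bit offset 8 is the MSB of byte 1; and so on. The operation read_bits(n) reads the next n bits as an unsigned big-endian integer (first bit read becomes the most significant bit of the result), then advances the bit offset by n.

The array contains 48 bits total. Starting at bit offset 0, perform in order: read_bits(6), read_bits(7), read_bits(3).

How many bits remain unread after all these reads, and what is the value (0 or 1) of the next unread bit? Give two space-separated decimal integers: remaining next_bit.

Answer: 32 1

Derivation:
Read 1: bits[0:6] width=6 -> value=15 (bin 001111); offset now 6 = byte 0 bit 6; 42 bits remain
Read 2: bits[6:13] width=7 -> value=91 (bin 1011011); offset now 13 = byte 1 bit 5; 35 bits remain
Read 3: bits[13:16] width=3 -> value=2 (bin 010); offset now 16 = byte 2 bit 0; 32 bits remain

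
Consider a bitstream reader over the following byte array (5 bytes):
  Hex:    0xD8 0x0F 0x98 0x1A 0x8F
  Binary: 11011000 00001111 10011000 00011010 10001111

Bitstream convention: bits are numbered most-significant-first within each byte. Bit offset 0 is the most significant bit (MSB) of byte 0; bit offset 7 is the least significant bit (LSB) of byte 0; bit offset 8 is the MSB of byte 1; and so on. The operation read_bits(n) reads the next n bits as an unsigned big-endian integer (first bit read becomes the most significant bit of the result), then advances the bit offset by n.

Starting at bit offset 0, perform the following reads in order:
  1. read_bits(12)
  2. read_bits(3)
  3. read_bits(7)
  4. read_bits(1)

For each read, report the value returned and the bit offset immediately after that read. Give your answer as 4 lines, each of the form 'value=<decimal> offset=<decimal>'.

Read 1: bits[0:12] width=12 -> value=3456 (bin 110110000000); offset now 12 = byte 1 bit 4; 28 bits remain
Read 2: bits[12:15] width=3 -> value=7 (bin 111); offset now 15 = byte 1 bit 7; 25 bits remain
Read 3: bits[15:22] width=7 -> value=102 (bin 1100110); offset now 22 = byte 2 bit 6; 18 bits remain
Read 4: bits[22:23] width=1 -> value=0 (bin 0); offset now 23 = byte 2 bit 7; 17 bits remain

Answer: value=3456 offset=12
value=7 offset=15
value=102 offset=22
value=0 offset=23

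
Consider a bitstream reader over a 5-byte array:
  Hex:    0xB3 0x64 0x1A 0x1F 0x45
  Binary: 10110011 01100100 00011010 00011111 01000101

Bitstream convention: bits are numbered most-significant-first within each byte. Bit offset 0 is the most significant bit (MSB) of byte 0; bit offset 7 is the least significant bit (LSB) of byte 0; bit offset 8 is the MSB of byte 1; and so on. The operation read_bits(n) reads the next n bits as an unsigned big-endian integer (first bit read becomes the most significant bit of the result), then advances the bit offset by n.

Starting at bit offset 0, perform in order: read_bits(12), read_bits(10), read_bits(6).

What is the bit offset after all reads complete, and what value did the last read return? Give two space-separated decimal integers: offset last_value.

Answer: 28 33

Derivation:
Read 1: bits[0:12] width=12 -> value=2870 (bin 101100110110); offset now 12 = byte 1 bit 4; 28 bits remain
Read 2: bits[12:22] width=10 -> value=262 (bin 0100000110); offset now 22 = byte 2 bit 6; 18 bits remain
Read 3: bits[22:28] width=6 -> value=33 (bin 100001); offset now 28 = byte 3 bit 4; 12 bits remain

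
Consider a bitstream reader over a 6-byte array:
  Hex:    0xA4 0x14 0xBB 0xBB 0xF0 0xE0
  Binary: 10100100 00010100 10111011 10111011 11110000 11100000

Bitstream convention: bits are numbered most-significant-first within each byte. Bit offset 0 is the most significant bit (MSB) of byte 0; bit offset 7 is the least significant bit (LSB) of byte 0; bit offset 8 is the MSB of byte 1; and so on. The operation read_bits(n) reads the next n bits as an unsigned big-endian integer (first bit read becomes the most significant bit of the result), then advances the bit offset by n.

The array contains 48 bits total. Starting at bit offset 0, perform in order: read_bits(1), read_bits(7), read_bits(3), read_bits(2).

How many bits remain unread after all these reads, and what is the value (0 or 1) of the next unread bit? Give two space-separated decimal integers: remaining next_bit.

Answer: 35 1

Derivation:
Read 1: bits[0:1] width=1 -> value=1 (bin 1); offset now 1 = byte 0 bit 1; 47 bits remain
Read 2: bits[1:8] width=7 -> value=36 (bin 0100100); offset now 8 = byte 1 bit 0; 40 bits remain
Read 3: bits[8:11] width=3 -> value=0 (bin 000); offset now 11 = byte 1 bit 3; 37 bits remain
Read 4: bits[11:13] width=2 -> value=2 (bin 10); offset now 13 = byte 1 bit 5; 35 bits remain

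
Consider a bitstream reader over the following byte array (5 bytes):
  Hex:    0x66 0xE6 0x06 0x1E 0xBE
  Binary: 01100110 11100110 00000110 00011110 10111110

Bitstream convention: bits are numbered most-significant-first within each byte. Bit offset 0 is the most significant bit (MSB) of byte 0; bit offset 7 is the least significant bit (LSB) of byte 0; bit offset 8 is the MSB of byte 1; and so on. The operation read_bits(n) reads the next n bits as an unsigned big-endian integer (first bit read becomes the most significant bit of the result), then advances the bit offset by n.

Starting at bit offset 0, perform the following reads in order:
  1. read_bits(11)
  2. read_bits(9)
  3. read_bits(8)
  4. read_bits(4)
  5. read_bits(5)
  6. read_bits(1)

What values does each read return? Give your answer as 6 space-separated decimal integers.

Answer: 823 96 97 14 23 1

Derivation:
Read 1: bits[0:11] width=11 -> value=823 (bin 01100110111); offset now 11 = byte 1 bit 3; 29 bits remain
Read 2: bits[11:20] width=9 -> value=96 (bin 001100000); offset now 20 = byte 2 bit 4; 20 bits remain
Read 3: bits[20:28] width=8 -> value=97 (bin 01100001); offset now 28 = byte 3 bit 4; 12 bits remain
Read 4: bits[28:32] width=4 -> value=14 (bin 1110); offset now 32 = byte 4 bit 0; 8 bits remain
Read 5: bits[32:37] width=5 -> value=23 (bin 10111); offset now 37 = byte 4 bit 5; 3 bits remain
Read 6: bits[37:38] width=1 -> value=1 (bin 1); offset now 38 = byte 4 bit 6; 2 bits remain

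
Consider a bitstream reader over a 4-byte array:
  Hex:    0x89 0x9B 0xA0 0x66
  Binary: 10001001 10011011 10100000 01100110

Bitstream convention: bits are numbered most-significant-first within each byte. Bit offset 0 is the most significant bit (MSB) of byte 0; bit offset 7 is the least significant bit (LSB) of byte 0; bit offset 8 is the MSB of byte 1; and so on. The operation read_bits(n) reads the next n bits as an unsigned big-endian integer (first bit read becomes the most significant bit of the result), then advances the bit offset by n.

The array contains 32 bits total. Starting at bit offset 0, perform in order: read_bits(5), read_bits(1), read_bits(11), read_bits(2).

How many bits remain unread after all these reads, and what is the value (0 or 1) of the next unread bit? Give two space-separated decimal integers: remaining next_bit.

Answer: 13 0

Derivation:
Read 1: bits[0:5] width=5 -> value=17 (bin 10001); offset now 5 = byte 0 bit 5; 27 bits remain
Read 2: bits[5:6] width=1 -> value=0 (bin 0); offset now 6 = byte 0 bit 6; 26 bits remain
Read 3: bits[6:17] width=11 -> value=823 (bin 01100110111); offset now 17 = byte 2 bit 1; 15 bits remain
Read 4: bits[17:19] width=2 -> value=1 (bin 01); offset now 19 = byte 2 bit 3; 13 bits remain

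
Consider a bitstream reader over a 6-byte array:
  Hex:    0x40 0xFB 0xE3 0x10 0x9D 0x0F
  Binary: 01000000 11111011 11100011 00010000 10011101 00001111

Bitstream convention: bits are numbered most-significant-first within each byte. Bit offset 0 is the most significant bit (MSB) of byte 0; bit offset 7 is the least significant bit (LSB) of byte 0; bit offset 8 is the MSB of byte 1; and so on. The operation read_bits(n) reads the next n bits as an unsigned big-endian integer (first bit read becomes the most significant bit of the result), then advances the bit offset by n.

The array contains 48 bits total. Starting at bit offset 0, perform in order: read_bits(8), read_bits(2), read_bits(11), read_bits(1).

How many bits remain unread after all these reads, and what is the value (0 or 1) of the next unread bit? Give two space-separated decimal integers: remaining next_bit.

Answer: 26 1

Derivation:
Read 1: bits[0:8] width=8 -> value=64 (bin 01000000); offset now 8 = byte 1 bit 0; 40 bits remain
Read 2: bits[8:10] width=2 -> value=3 (bin 11); offset now 10 = byte 1 bit 2; 38 bits remain
Read 3: bits[10:21] width=11 -> value=1916 (bin 11101111100); offset now 21 = byte 2 bit 5; 27 bits remain
Read 4: bits[21:22] width=1 -> value=0 (bin 0); offset now 22 = byte 2 bit 6; 26 bits remain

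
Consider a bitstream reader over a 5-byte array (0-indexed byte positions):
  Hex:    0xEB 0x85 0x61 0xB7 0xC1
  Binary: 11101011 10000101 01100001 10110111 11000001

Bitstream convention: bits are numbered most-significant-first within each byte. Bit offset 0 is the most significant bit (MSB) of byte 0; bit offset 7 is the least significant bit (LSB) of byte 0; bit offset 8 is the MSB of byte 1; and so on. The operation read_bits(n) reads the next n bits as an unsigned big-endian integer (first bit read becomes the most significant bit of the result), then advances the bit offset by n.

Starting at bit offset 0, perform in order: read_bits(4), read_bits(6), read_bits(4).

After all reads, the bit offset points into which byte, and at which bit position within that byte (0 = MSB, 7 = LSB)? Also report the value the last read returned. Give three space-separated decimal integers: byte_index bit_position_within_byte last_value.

Read 1: bits[0:4] width=4 -> value=14 (bin 1110); offset now 4 = byte 0 bit 4; 36 bits remain
Read 2: bits[4:10] width=6 -> value=46 (bin 101110); offset now 10 = byte 1 bit 2; 30 bits remain
Read 3: bits[10:14] width=4 -> value=1 (bin 0001); offset now 14 = byte 1 bit 6; 26 bits remain

Answer: 1 6 1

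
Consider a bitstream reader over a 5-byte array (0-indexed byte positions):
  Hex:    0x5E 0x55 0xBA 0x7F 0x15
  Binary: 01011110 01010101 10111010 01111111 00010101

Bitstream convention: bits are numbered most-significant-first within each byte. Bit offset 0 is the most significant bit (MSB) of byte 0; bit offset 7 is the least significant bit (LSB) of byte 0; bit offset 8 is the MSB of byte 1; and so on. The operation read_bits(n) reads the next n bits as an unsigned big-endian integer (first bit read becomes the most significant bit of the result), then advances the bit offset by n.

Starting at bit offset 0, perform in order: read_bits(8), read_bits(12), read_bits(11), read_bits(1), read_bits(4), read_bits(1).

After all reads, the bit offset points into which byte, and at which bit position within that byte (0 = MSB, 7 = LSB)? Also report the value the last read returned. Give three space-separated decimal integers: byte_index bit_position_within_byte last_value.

Read 1: bits[0:8] width=8 -> value=94 (bin 01011110); offset now 8 = byte 1 bit 0; 32 bits remain
Read 2: bits[8:20] width=12 -> value=1371 (bin 010101011011); offset now 20 = byte 2 bit 4; 20 bits remain
Read 3: bits[20:31] width=11 -> value=1343 (bin 10100111111); offset now 31 = byte 3 bit 7; 9 bits remain
Read 4: bits[31:32] width=1 -> value=1 (bin 1); offset now 32 = byte 4 bit 0; 8 bits remain
Read 5: bits[32:36] width=4 -> value=1 (bin 0001); offset now 36 = byte 4 bit 4; 4 bits remain
Read 6: bits[36:37] width=1 -> value=0 (bin 0); offset now 37 = byte 4 bit 5; 3 bits remain

Answer: 4 5 0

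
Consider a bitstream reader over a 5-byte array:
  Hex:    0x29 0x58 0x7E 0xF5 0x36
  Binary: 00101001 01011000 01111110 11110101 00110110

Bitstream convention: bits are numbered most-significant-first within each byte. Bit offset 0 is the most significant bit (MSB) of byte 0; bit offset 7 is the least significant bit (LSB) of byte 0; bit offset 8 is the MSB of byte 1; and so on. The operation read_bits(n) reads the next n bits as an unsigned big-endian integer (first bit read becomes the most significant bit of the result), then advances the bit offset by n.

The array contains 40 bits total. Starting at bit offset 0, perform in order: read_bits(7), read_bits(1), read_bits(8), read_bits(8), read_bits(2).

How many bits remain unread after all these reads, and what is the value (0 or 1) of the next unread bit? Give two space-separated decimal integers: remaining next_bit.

Answer: 14 1

Derivation:
Read 1: bits[0:7] width=7 -> value=20 (bin 0010100); offset now 7 = byte 0 bit 7; 33 bits remain
Read 2: bits[7:8] width=1 -> value=1 (bin 1); offset now 8 = byte 1 bit 0; 32 bits remain
Read 3: bits[8:16] width=8 -> value=88 (bin 01011000); offset now 16 = byte 2 bit 0; 24 bits remain
Read 4: bits[16:24] width=8 -> value=126 (bin 01111110); offset now 24 = byte 3 bit 0; 16 bits remain
Read 5: bits[24:26] width=2 -> value=3 (bin 11); offset now 26 = byte 3 bit 2; 14 bits remain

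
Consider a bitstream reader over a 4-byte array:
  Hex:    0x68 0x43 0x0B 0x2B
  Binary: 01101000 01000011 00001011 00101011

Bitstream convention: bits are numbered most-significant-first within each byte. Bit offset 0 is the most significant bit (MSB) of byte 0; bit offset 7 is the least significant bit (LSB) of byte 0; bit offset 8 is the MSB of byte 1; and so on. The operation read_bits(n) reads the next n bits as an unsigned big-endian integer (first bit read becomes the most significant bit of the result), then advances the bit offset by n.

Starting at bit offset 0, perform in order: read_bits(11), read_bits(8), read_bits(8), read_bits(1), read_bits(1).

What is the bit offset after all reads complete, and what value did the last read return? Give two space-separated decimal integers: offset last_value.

Read 1: bits[0:11] width=11 -> value=834 (bin 01101000010); offset now 11 = byte 1 bit 3; 21 bits remain
Read 2: bits[11:19] width=8 -> value=24 (bin 00011000); offset now 19 = byte 2 bit 3; 13 bits remain
Read 3: bits[19:27] width=8 -> value=89 (bin 01011001); offset now 27 = byte 3 bit 3; 5 bits remain
Read 4: bits[27:28] width=1 -> value=0 (bin 0); offset now 28 = byte 3 bit 4; 4 bits remain
Read 5: bits[28:29] width=1 -> value=1 (bin 1); offset now 29 = byte 3 bit 5; 3 bits remain

Answer: 29 1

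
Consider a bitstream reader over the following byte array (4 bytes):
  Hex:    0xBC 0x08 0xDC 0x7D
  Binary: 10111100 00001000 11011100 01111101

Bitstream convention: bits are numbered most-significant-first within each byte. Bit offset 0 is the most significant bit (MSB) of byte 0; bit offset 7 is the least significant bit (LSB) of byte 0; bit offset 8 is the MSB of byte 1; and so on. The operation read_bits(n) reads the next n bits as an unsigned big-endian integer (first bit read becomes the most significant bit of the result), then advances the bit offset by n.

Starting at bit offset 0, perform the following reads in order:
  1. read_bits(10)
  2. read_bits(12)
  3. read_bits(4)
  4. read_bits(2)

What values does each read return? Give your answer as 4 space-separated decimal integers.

Answer: 752 567 1 3

Derivation:
Read 1: bits[0:10] width=10 -> value=752 (bin 1011110000); offset now 10 = byte 1 bit 2; 22 bits remain
Read 2: bits[10:22] width=12 -> value=567 (bin 001000110111); offset now 22 = byte 2 bit 6; 10 bits remain
Read 3: bits[22:26] width=4 -> value=1 (bin 0001); offset now 26 = byte 3 bit 2; 6 bits remain
Read 4: bits[26:28] width=2 -> value=3 (bin 11); offset now 28 = byte 3 bit 4; 4 bits remain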